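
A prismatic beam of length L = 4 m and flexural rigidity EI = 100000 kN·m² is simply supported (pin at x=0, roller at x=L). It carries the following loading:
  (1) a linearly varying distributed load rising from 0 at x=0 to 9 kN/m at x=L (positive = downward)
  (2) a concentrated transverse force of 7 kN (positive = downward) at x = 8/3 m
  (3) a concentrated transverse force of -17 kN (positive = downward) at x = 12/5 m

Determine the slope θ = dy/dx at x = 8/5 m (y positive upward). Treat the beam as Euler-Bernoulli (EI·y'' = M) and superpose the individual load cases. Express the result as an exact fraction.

Load 1 — triangular load w₀=9 kN/m (0→w₀ over full span):
  θ_1 = -w₀(7L⁴-30L²x²+15x⁴)/(360LEI) = -9·(7·4⁴-30·4²·(8/5)²+15·(8/5)⁴)/(360·4·100000) = -323/7812500 rad
Load 2 — point force P=7 kN at a=8/3 m (b=L-a=4/3):
  θ_2 = -Pb(L²-b²-3x²)/(6LEI)  [x≤a] = -7·(4/3)·(4²-(4/3)²-3·(8/5)²)/(6·4·100000) = -161/6328125 rad
Load 3 — point force P=-17 kN at a=12/5 m (b=L-a=8/5):
  θ_3 = -Pb(L²-b²-3x²)/(6LEI)  [x≤a] = -(-17)·(8/5)·(4²-(8/5)²-3·(8/5)²)/(6·4·100000) = 51/781250 rad
Superposition: θ = Σ θ_i = -953/632812500 rad ≈ -0.000002 rad

θ(8/5) = -953/632812500 rad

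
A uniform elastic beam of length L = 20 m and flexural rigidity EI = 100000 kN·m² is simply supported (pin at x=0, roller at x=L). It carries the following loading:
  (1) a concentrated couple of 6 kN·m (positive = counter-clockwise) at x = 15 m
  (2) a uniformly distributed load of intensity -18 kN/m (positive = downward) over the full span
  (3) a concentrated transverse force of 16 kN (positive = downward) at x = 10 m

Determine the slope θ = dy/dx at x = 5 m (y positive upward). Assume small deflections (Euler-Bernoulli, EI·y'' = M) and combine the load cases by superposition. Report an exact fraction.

Load 1 — applied couple M₀=6 kN·m at a=15 m (b=L-a=5):
  θ_1 = (M₀x²/(2L)+C₁)/EI  [x≤a] with C₁=M₀(3b²-L²)/(6L)=-65/4 = (6·5²/(2·20)+(-65/4))/100000 = -1/8000 rad
Load 2 — uniform load w=-18 kN/m over full span:
  θ_2 = -w(L³-6Lx²+4x³)/(24EI) = -(-18)·(20³-6·20·5²+4·5³)/(24·100000) = 33/800 rad
Load 3 — point force P=16 kN at a=10 m (b=L-a=10):
  θ_3 = -Pb(L²-b²-3x²)/(6LEI)  [x≤a] = -16·10·(20²-10²-3·5²)/(6·20·100000) = -3/1000 rad
Superposition: θ = Σ θ_i = 61/1600 rad ≈ 0.038125 rad

θ(5) = 61/1600 rad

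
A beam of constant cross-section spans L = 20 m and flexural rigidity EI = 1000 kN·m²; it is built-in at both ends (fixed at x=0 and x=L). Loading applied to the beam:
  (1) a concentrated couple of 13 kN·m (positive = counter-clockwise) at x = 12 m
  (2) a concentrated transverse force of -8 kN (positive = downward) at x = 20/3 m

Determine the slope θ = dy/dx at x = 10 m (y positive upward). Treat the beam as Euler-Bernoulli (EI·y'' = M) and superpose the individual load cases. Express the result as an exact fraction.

θ(10) = -649/67500 rad

Load 1 — applied couple M₀=13 kN·m at a=12 m (b=L-a=8):
  θ_1 = (R_Ax²/2 - M_Ax)/EI  [x≤a] with R_A=117/125, M_A=104/25 = ((117/125)·10²/2 - (104/25)·10)/1000 = 13/2500 rad
Load 2 — point force P=-8 kN at a=20/3 m (b=L-a=40/3):
  θ_2 = Pa²(L-x)(2bL-(3b+a)(L-x))/(2L³EI)  [x>a] = (-8)·(20/3)²·(20-10)·(2·(40/3)·20-(3·(40/3)+(20/3))·(20-10))/(2·20³·1000) = -2/135 rad
Superposition: θ = Σ θ_i = -649/67500 rad ≈ -0.009615 rad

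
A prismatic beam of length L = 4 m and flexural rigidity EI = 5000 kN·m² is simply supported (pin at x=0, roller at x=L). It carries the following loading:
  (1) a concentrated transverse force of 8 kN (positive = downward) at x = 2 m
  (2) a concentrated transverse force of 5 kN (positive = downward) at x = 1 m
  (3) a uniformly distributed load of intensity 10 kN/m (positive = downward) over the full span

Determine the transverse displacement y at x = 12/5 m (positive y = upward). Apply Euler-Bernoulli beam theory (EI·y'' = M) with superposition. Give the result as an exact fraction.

y(12/5) = -1149/125000 m

Load 1 — point force P=8 kN at a=2 m (b=L-a=2):
  y_1 = -Pa(L-x)(2Lx-a²-x²)/(6LEI)  [x>a] = -8·2·(4-(12/5))·(2·4·(12/5)-2²-(12/5)²)/(6·4·5000) = -472/234375 m
Load 2 — point force P=5 kN at a=1 m (b=L-a=3):
  y_2 = -Pa(L-x)(2Lx-a²-x²)/(6LEI)  [x>a] = -5·1·(4-(12/5))·(2·4·(12/5)-1²-(12/5)²)/(6·4·5000) = -311/375000 m
Load 3 — uniform load w=10 kN/m over full span:
  y_3 = -wx(L³-2Lx²+x³)/(24EI) = -10·(12/5)·(4³-2·4·(12/5)²+(12/5)³)/(24·5000) = -496/78125 m
Superposition: y = Σ y_i = -1149/125000 m ≈ -0.009192 m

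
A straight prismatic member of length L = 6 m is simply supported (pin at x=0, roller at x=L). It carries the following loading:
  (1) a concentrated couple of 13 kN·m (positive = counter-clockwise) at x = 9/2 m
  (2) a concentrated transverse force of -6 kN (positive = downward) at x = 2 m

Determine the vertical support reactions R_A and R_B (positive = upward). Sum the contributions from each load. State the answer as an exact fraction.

Load 1 — applied couple M₀=13 kN·m at a=9/2 m (b=L-a=3/2):
  R_A = M₀/L = 13/6 kN
  R_B = -M₀/L = -13/6 kN
Load 2 — point force P=-6 kN at a=2 m (b=L-a=4):
  R_A = Pb/L = (-6)·4/6 = -4 kN
  R_B = Pa/L = (-6)·2/6 = -2 kN
Superposition: R_A = -11/6 kN, R_B = -25/6 kN

R_A = -11/6 kN, R_B = -25/6 kN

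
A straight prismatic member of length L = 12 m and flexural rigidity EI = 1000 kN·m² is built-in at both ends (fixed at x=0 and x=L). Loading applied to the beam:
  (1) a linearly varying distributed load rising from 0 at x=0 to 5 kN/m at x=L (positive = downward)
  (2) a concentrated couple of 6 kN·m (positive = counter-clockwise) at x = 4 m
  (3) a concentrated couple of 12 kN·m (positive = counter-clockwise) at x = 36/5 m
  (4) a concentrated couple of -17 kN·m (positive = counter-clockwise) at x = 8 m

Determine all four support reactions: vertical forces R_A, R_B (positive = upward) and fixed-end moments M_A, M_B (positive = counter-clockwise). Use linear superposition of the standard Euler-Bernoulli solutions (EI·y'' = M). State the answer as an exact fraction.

R_A = 2074/225 kN, M_A = 1663/75 kN·m, R_B = 4676/225 kN, M_B = -814/25 kN·m

Load 1 — triangular load w₀=5 kN/m (0→w₀ over full span):
  R_A = 3w₀L/20 = 3·5·12/20 = 9 kN
  M_A = w₀L²/30 = 5·12²/30 = 24 kN·m
  R_B = 7w₀L/20 = 7·5·12/20 = 21 kN
  M_B = -w₀L²/20 = -5·12²/20 = -36 kN·m
Load 2 — applied couple M₀=6 kN·m at a=4 m (b=L-a=8):
  R_A = 6M₀ab/L³ = 6·6·4·8/12³ = 2/3 kN
  M_A = M₀b(2a-b)/L² = 6·8·(2·4-8)/12² = 0 kN·m
  R_B = -6M₀ab/L³ = -6·6·4·8/12³ = -2/3 kN
  M_B = M₀a(2b-a)/L² = 6·4·(2·8-4)/12² = 2 kN·m
Load 3 — applied couple M₀=12 kN·m at a=36/5 m (b=L-a=24/5):
  R_A = 6M₀ab/L³ = 6·12·(36/5)·(24/5)/12³ = 36/25 kN
  M_A = M₀b(2a-b)/L² = 12·(24/5)·(2·(36/5)-(24/5))/12² = 96/25 kN·m
  R_B = -6M₀ab/L³ = -6·12·(36/5)·(24/5)/12³ = -36/25 kN
  M_B = M₀a(2b-a)/L² = 12·(36/5)·(2·(24/5)-(36/5))/12² = 36/25 kN·m
Load 4 — applied couple M₀=-17 kN·m at a=8 m (b=L-a=4):
  R_A = 6M₀ab/L³ = 6·(-17)·8·4/12³ = -17/9 kN
  M_A = M₀b(2a-b)/L² = (-17)·4·(2·8-4)/12² = -17/3 kN·m
  R_B = -6M₀ab/L³ = -6·(-17)·8·4/12³ = 17/9 kN
  M_B = M₀a(2b-a)/L² = (-17)·8·(2·4-8)/12² = 0 kN·m
Superposition: R_A = 2074/225 kN, M_A = 1663/75 kN·m, R_B = 4676/225 kN, M_B = -814/25 kN·m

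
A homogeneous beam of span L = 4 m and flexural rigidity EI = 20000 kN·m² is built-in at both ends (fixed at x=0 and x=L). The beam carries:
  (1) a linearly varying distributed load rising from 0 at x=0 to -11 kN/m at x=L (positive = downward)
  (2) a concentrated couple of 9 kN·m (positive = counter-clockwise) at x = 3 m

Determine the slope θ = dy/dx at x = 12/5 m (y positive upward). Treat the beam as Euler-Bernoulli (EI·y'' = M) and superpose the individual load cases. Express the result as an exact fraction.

Load 1 — triangular load w₀=-11 kN/m (0→w₀ over full span):
  θ_1 = -w₀(2x(L-x)(L-2x)(x+2L)+x²(L-x)²)/(120LEI) = -(-11)·(2·(12/5)·(4-(12/5))·(4-2·(12/5))·((12/5)+2·4)+(12/5)²·(4-(12/5))²)/(120·4·20000) = -22/390625 rad
Load 2 — applied couple M₀=9 kN·m at a=3 m (b=L-a=1):
  θ_2 = (R_Ax²/2 - M_Ax)/EI  [x≤a] with R_A=81/32, M_A=45/16 = ((81/32)·(12/5)²/2 - (45/16)·(12/5))/20000 = 27/1000000 rad
Superposition: θ = Σ θ_i = -733/25000000 rad ≈ -0.000029 rad

θ(12/5) = -733/25000000 rad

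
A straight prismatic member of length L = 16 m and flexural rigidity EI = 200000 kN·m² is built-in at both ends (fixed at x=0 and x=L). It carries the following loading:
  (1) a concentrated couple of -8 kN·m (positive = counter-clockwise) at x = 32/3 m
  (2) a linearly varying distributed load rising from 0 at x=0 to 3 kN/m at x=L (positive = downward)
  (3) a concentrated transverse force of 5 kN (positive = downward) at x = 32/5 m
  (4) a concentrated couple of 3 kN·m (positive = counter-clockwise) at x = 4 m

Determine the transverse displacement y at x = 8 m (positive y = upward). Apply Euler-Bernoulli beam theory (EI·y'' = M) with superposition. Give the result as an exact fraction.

y(8) = -17501/11250000 m

Load 1 — applied couple M₀=-8 kN·m at a=32/3 m (b=L-a=16/3):
  y_1 = (R_Ax³/6 - M_Ax²/2)/EI  [x≤a] with R_A=-2/3, M_A=-8/3 = ((-2/3)·8³/6 - (-8/3)·8²/2)/200000 = 4/28125 m
Load 2 — triangular load w₀=3 kN/m (0→w₀ over full span):
  y_2 = -w₀x²(L-x)²(x+2L)/(120LEI) = -3·8²·(16-8)²·(8+2·16)/(120·16·200000) = -4/3125 m
Load 3 — point force P=5 kN at a=32/5 m (b=L-a=48/5):
  y_3 = -Pa²(L-x)²(3bL-(3b+a)(L-x))/(6L³EI)  [x>a] = -5·(32/5)²·(16-8)²·(3·(48/5)·16-(3·(48/5)+(32/5))·(16-8))/(6·16³·200000) = -112/234375 m
Load 4 — applied couple M₀=3 kN·m at a=4 m (b=L-a=12):
  y_4 = (R_Ax³/6 - M_Ax²/2 - M₀(x-a)²/2)/EI  [x>a] with R_A=27/128, M_A=-9/16 = ((27/128)·8³/6 - (-9/16)·8²/2 - 3·(8-4)²/2)/200000 = 3/50000 m
Superposition: y = Σ y_i = -17501/11250000 m ≈ -0.001556 m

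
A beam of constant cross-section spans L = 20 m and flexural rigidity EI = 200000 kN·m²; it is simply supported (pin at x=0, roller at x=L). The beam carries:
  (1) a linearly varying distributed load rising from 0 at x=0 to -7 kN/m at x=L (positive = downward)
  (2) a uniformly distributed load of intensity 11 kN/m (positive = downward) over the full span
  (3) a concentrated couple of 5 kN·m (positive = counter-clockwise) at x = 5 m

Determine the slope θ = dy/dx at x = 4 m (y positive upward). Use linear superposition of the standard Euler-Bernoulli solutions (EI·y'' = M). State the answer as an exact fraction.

Load 1 — triangular load w₀=-7 kN/m (0→w₀ over full span):
  θ_1 = -w₀(7L⁴-30L²x²+15x⁴)/(360LEI) = -(-7)·(7·20⁴-30·20²·4²+15·4⁴)/(360·20·200000) = 637/140625 rad
Load 2 — uniform load w=11 kN/m over full span:
  θ_2 = -w(L³-6Lx²+4x³)/(24EI) = -11·(20³-6·20·4²+4·4³)/(24·200000) = -363/25000 rad
Load 3 — applied couple M₀=5 kN·m at a=5 m (b=L-a=15):
  θ_3 = (M₀x²/(2L)+C₁)/EI  [x≤a] with C₁=M₀(3b²-L²)/(6L)=275/24 = (5·4²/(2·20)+(275/24))/200000 = 323/4800000 rad
Superposition: θ = Σ θ_i = -714451/72000000 rad ≈ -0.009923 rad

θ(4) = -714451/72000000 rad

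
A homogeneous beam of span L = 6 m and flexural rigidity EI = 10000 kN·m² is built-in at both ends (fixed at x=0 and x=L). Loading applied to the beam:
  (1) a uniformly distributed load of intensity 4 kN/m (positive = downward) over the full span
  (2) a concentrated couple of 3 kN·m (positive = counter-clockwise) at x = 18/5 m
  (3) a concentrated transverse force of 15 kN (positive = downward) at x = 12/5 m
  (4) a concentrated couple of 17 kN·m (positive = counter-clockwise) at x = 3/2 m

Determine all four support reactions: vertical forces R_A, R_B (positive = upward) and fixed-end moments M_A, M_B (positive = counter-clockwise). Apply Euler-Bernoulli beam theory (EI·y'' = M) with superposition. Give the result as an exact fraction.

Load 1 — uniform load w=4 kN/m over full span:
  R_A = wL/2 = 4·6/2 = 12 kN
  M_A = wL²/12 = 4·6²/12 = 12 kN·m
  R_B = wL/2 = 4·6/2 = 12 kN
  M_B = -wL²/12 = -4·6²/12 = -12 kN·m
Load 2 — applied couple M₀=3 kN·m at a=18/5 m (b=L-a=12/5):
  R_A = 6M₀ab/L³ = 6·3·(18/5)·(12/5)/6³ = 18/25 kN
  M_A = M₀b(2a-b)/L² = 3·(12/5)·(2·(18/5)-(12/5))/6² = 24/25 kN·m
  R_B = -6M₀ab/L³ = -6·3·(18/5)·(12/5)/6³ = -18/25 kN
  M_B = M₀a(2b-a)/L² = 3·(18/5)·(2·(12/5)-(18/5))/6² = 9/25 kN·m
Load 3 — point force P=15 kN at a=12/5 m (b=L-a=18/5):
  R_A = Pb²(3a+b)/L³ = 15·(18/5)²·(3·(12/5)+(18/5))/6³ = 243/25 kN
  M_A = Pab²/L² = 15·(12/5)·(18/5)²/6² = 324/25 kN·m
  R_B = Pa²(a+3b)/L³ = 15·(12/5)²·((12/5)+3·(18/5))/6³ = 132/25 kN
  M_B = -Pa²b/L² = -15·(12/5)²·(18/5)/6² = -216/25 kN·m
Load 4 — applied couple M₀=17 kN·m at a=3/2 m (b=L-a=9/2):
  R_A = 6M₀ab/L³ = 6·17·(3/2)·(9/2)/6³ = 51/16 kN
  M_A = M₀b(2a-b)/L² = 17·(9/2)·(2·(3/2)-(9/2))/6² = -51/16 kN·m
  R_B = -6M₀ab/L³ = -6·17·(3/2)·(9/2)/6³ = -51/16 kN
  M_B = M₀a(2b-a)/L² = 17·(3/2)·(2·(9/2)-(3/2))/6² = 85/16 kN·m
Superposition: R_A = 10251/400 kN, M_A = 9093/400 kN·m, R_B = 5349/400 kN, M_B = -5987/400 kN·m

R_A = 10251/400 kN, M_A = 9093/400 kN·m, R_B = 5349/400 kN, M_B = -5987/400 kN·m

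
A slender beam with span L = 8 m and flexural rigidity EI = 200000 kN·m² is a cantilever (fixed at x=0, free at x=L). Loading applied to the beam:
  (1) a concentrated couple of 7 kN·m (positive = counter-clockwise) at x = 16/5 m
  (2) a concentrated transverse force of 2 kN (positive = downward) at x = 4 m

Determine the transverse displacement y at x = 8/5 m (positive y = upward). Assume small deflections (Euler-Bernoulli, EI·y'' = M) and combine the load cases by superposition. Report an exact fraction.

Load 1 — applied couple M₀=7 kN·m at a=16/5 m (b=L-a=24/5):
  y_1 = M₀x²/(2EI)  [x≤a] = 7·(8/5)²/(2·200000) = 7/156250 m
Load 2 — point force P=2 kN at a=4 m (b=L-a=4):
  y_2 = -Px²(3a-x)/(6EI)  [x≤a] = -2·(8/5)²·(3·4-(8/5))/(6·200000) = -52/1171875 m
Superposition: y = Σ y_i = 1/2343750 m ≈ 0.000000 m

y(8/5) = 1/2343750 m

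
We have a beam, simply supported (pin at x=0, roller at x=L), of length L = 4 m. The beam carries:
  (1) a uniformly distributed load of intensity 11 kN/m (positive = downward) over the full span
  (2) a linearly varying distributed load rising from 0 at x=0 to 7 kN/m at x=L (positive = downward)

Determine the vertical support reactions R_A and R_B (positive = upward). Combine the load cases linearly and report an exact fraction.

Load 1 — uniform load w=11 kN/m over full span:
  R_A = wL/2 = 11·4/2 = 22 kN
  R_B = wL/2 = 11·4/2 = 22 kN
Load 2 — triangular load w₀=7 kN/m (0→w₀ over full span):
  R_A = w₀L/6 = 7·4/6 = 14/3 kN
  R_B = w₀L/3 = 7·4/3 = 28/3 kN
Superposition: R_A = 80/3 kN, R_B = 94/3 kN

R_A = 80/3 kN, R_B = 94/3 kN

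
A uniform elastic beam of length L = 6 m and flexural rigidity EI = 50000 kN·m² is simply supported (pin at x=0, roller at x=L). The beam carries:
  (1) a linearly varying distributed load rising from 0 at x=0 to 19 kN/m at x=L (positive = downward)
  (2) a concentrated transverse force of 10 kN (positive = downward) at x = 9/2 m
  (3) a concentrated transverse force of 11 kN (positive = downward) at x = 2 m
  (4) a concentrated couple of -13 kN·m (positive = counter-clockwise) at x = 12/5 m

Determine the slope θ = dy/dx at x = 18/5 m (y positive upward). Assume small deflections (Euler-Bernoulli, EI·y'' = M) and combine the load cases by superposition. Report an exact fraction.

θ(18/5) = 2953031/4500000000 rad

Load 1 — triangular load w₀=19 kN/m (0→w₀ over full span):
  θ_1 = -w₀(7L⁴-30L²x²+15x⁴)/(360LEI) = -19·(7·6⁴-30·6²·(18/5)²+15·(18/5)⁴)/(360·6·50000) = 1653/3906250 rad
Load 2 — point force P=10 kN at a=9/2 m (b=L-a=3/2):
  θ_2 = -Pb(L²-b²-3x²)/(6LEI)  [x≤a] = -10·(3/2)·(6²-(3/2)²-3·(18/5)²)/(6·6·50000) = 171/4000000 rad
Load 3 — point force P=11 kN at a=2 m (b=L-a=4):
  θ_3 = -Pa(2L²-6Lx+3x²+a²)/(6LEI)  [x>a] = -11·2·(2·6²-6·6·(18/5)+3·(18/5)²+2²)/(6·6·50000) = 253/1406250 rad
Load 4 — applied couple M₀=-13 kN·m at a=12/5 m (b=L-a=18/5):
  θ_4 = (M₀x²/(2L)-M₀(x-a)+C₁)/EI  [x>a] with C₁=M₀(3b²-L²)/(6L)=-26/25 = ((-13)·(18/5)²/(2·6)-(-13)·((18/5)-(12/5))+(-26/25))/50000 = 13/1250000 rad
Superposition: θ = Σ θ_i = 2953031/4500000000 rad ≈ 0.000656 rad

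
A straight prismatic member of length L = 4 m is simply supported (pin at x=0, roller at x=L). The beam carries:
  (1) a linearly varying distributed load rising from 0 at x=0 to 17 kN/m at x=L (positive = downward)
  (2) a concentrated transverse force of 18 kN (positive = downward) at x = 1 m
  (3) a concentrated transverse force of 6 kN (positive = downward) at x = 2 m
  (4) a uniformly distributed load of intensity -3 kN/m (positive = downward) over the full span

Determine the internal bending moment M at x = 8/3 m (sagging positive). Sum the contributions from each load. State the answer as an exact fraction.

M(8/3) = 1738/81 kN·m

Load 1 — triangular load w₀=17 kN/m (0→w₀ over full span):
  M_1 = w₀Lx/6 - w₀x³/(6L) = 17·4·(8/3)/6 - 17·(8/3)³/(6·4) = 1360/81 kN·m
Load 2 — point force P=18 kN at a=1 m (b=L-a=3):
  M_2 = Pa(L-x)/L  [x>a] = 18·1·(4-(8/3))/4 = 6 kN·m
Load 3 — point force P=6 kN at a=2 m (b=L-a=2):
  M_3 = Pa(L-x)/L  [x>a] = 6·2·(4-(8/3))/4 = 4 kN·m
Load 4 — uniform load w=-3 kN/m over full span:
  M_4 = wx(L-x)/2 = (-3)·(8/3)·(4-(8/3))/2 = -16/3 kN·m
Superposition: M = Σ M_i = 1738/81 kN·m ≈ 21.456790 kN·m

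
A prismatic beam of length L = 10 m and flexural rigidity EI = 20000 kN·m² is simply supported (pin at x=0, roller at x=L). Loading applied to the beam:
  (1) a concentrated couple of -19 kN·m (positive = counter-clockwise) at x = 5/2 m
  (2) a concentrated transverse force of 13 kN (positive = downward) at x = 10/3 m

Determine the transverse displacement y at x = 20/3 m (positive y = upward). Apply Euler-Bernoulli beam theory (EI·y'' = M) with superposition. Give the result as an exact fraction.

y(20/3) = -20317/1555200 m

Load 1 — applied couple M₀=-19 kN·m at a=5/2 m (b=L-a=15/2):
  y_1 = (M₀x³/(6L)-M₀(x-a)²/2+C₁x)/EI  [x>a] with C₁=M₀(3b²-L²)/(6L)=-1045/48 = ((-19)·(20/3)³/(6·10)-(-19)·((20/3)-(5/2))²/2+(-1045/48)·(20/3))/20000 = -1919/518400 m
Load 2 — point force P=13 kN at a=10/3 m (b=L-a=20/3):
  y_2 = -Pa(L-x)(2Lx-a²-x²)/(6LEI)  [x>a] = -13·(10/3)·(10-(20/3))·(2·10·(20/3)-(10/3)²-(20/3)²)/(6·10·20000) = -91/9720 m
Superposition: y = Σ y_i = -20317/1555200 m ≈ -0.013064 m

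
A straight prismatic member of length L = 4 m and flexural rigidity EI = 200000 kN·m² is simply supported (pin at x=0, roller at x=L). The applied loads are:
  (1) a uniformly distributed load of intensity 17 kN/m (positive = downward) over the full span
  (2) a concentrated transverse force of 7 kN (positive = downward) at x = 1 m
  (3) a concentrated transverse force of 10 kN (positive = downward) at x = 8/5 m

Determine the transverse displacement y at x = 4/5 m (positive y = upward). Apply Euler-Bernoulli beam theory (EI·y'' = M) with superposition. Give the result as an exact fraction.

Load 1 — uniform load w=17 kN/m over full span:
  y_1 = -wx(L³-2Lx²+x³)/(24EI) = -17·(4/5)·(4³-2·4·(4/5)²+(4/5)³)/(24·200000) = -986/5859375 m
Load 2 — point force P=7 kN at a=1 m (b=L-a=3):
  y_2 = -Pbx(L²-b²-x²)/(6LEI)  [x≤a] = -7·3·(4/5)·(4²-3²-(4/5)²)/(6·4·200000) = -1113/50000000 m
Load 3 — point force P=10 kN at a=8/5 m (b=L-a=12/5):
  y_3 = -Pbx(L²-b²-x²)/(6LEI)  [x≤a] = -10·(12/5)·(4/5)·(4²-(12/5)²-(4/5)²)/(6·4·200000) = -3/78125 m
Superposition: y = Σ y_i = -171703/750000000 m ≈ -0.000229 m

y(4/5) = -171703/750000000 m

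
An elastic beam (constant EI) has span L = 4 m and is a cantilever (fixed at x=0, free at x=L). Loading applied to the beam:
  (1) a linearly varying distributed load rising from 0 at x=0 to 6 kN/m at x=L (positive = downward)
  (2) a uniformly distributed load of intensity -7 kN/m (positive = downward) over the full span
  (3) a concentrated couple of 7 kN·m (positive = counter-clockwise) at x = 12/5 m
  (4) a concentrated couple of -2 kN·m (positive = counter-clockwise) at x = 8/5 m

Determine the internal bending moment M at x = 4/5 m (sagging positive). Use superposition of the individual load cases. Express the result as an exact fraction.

M(4/5) = 2289/125 kN·m

Load 1 — triangular load w₀=6 kN/m (0→w₀ over full span):
  M_1 = w₀Lx/2 - w₀L²/3 - w₀x³/(6L) = 6·4·(4/5)/2 - 6·4²/3 - 6·(4/5)³/(6·4) = -2816/125 kN·m
Load 2 — uniform load w=-7 kN/m over full span:
  M_2 = -w(L-x)²/2 = -(-7)·(4-(4/5))²/2 = 896/25 kN·m
Load 3 — applied couple M₀=7 kN·m at a=12/5 m (b=L-a=8/5):
  M_3 = M₀  [x≤a] = 7 = 7 kN·m
Load 4 — applied couple M₀=-2 kN·m at a=8/5 m (b=L-a=12/5):
  M_4 = M₀  [x≤a] = (-2) = -2 kN·m
Superposition: M = Σ M_i = 2289/125 kN·m ≈ 18.312000 kN·m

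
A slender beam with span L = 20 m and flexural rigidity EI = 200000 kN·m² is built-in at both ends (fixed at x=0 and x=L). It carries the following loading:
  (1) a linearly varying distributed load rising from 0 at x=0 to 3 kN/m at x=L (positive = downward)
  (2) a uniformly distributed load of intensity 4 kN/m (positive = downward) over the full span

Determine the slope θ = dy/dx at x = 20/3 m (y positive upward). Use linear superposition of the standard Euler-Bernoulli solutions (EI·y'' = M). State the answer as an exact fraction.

Load 1 — triangular load w₀=3 kN/m (0→w₀ over full span):
  θ_1 = -w₀(2x(L-x)(L-2x)(x+2L)+x²(L-x)²)/(120LEI) = -3·(2·(20/3)·(20-(20/3))·(20-2·(20/3))·((20/3)+2·20)+(20/3)²·(20-(20/3))²)/(120·20·200000) = -4/10125 rad
Load 2 — uniform load w=4 kN/m over full span:
  θ_2 = -wx(L-x)(L-2x)/(12EI) = -4·(20/3)·(20-(20/3))·(20-2·(20/3))/(12·200000) = -2/2025 rad
Superposition: θ = Σ θ_i = -14/10125 rad ≈ -0.001383 rad

θ(20/3) = -14/10125 rad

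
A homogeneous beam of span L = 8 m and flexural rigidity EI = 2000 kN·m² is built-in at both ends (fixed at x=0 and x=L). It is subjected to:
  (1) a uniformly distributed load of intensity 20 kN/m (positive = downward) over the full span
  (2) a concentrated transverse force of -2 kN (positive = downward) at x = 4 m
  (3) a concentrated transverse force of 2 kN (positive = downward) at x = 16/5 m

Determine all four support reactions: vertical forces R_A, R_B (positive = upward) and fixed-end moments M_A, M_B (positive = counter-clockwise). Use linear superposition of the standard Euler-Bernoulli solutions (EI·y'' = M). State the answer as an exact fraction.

R_A = 10037/125 kN, M_A = 40114/375 kN·m, R_B = 9963/125 kN, M_B = -39826/375 kN·m

Load 1 — uniform load w=20 kN/m over full span:
  R_A = wL/2 = 20·8/2 = 80 kN
  M_A = wL²/12 = 20·8²/12 = 320/3 kN·m
  R_B = wL/2 = 20·8/2 = 80 kN
  M_B = -wL²/12 = -20·8²/12 = -320/3 kN·m
Load 2 — point force P=-2 kN at a=4 m (b=L-a=4):
  R_A = Pb²(3a+b)/L³ = (-2)·4²·(3·4+4)/8³ = -1 kN
  M_A = Pab²/L² = (-2)·4·4²/8² = -2 kN·m
  R_B = Pa²(a+3b)/L³ = (-2)·4²·(4+3·4)/8³ = -1 kN
  M_B = -Pa²b/L² = -(-2)·4²·4/8² = 2 kN·m
Load 3 — point force P=2 kN at a=16/5 m (b=L-a=24/5):
  R_A = Pb²(3a+b)/L³ = 2·(24/5)²·(3·(16/5)+(24/5))/8³ = 162/125 kN
  M_A = Pab²/L² = 2·(16/5)·(24/5)²/8² = 288/125 kN·m
  R_B = Pa²(a+3b)/L³ = 2·(16/5)²·((16/5)+3·(24/5))/8³ = 88/125 kN
  M_B = -Pa²b/L² = -2·(16/5)²·(24/5)/8² = -192/125 kN·m
Superposition: R_A = 10037/125 kN, M_A = 40114/375 kN·m, R_B = 9963/125 kN, M_B = -39826/375 kN·m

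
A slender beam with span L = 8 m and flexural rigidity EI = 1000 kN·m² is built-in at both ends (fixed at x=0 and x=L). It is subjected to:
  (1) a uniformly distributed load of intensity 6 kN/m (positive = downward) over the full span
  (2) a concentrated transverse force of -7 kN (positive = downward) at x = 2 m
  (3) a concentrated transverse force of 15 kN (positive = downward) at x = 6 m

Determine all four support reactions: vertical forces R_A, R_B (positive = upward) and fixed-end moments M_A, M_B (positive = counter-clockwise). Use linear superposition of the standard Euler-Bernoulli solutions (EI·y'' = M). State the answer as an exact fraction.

Load 1 — uniform load w=6 kN/m over full span:
  R_A = wL/2 = 6·8/2 = 24 kN
  M_A = wL²/12 = 6·8²/12 = 32 kN·m
  R_B = wL/2 = 6·8/2 = 24 kN
  M_B = -wL²/12 = -6·8²/12 = -32 kN·m
Load 2 — point force P=-7 kN at a=2 m (b=L-a=6):
  R_A = Pb²(3a+b)/L³ = (-7)·6²·(3·2+6)/8³ = -189/32 kN
  M_A = Pab²/L² = (-7)·2·6²/8² = -63/8 kN·m
  R_B = Pa²(a+3b)/L³ = (-7)·2²·(2+3·6)/8³ = -35/32 kN
  M_B = -Pa²b/L² = -(-7)·2²·6/8² = 21/8 kN·m
Load 3 — point force P=15 kN at a=6 m (b=L-a=2):
  R_A = Pb²(3a+b)/L³ = 15·2²·(3·6+2)/8³ = 75/32 kN
  M_A = Pab²/L² = 15·6·2²/8² = 45/8 kN·m
  R_B = Pa²(a+3b)/L³ = 15·6²·(6+3·2)/8³ = 405/32 kN
  M_B = -Pa²b/L² = -15·6²·2/8² = -135/8 kN·m
Superposition: R_A = 327/16 kN, M_A = 119/4 kN·m, R_B = 569/16 kN, M_B = -185/4 kN·m

R_A = 327/16 kN, M_A = 119/4 kN·m, R_B = 569/16 kN, M_B = -185/4 kN·m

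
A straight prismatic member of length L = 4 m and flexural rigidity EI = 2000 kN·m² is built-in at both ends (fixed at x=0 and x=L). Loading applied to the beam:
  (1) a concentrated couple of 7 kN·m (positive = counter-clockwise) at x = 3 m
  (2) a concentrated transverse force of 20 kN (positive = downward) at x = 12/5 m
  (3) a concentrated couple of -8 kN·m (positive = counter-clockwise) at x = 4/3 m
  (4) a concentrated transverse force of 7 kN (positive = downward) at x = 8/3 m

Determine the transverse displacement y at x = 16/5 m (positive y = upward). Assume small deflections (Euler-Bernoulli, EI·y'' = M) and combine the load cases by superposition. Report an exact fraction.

y(16/5) = -2368843/1012500000 m

Load 1 — applied couple M₀=7 kN·m at a=3 m (b=L-a=1):
  y_1 = (R_Ax³/6 - M_Ax²/2 - M₀(x-a)²/2)/EI  [x>a] with R_A=63/32, M_A=35/16 = ((63/32)·(16/5)³/6 - (35/16)·(16/5)²/2 - 7·((16/5)-3)²/2)/2000 = -147/500000 m
Load 2 — point force P=20 kN at a=12/5 m (b=L-a=8/5):
  y_2 = -Pa²(L-x)²(3bL-(3b+a)(L-x))/(6L³EI)  [x>a] = -20·(12/5)²·(4-(16/5))²·(3·(8/5)·4-(3·(8/5)+(12/5))·(4-(16/5)))/(6·4³·2000) = -504/390625 m
Load 3 — applied couple M₀=-8 kN·m at a=4/3 m (b=L-a=8/3):
  y_3 = (R_Ax³/6 - M_Ax²/2 - M₀(x-a)²/2)/EI  [x>a] with R_A=-8/3, M_A=0 = ((-8/3)·(16/5)³/6 - 0·(16/5)²/2 - (-8)·((16/5)-(4/3))²/2)/2000 = -44/140625 m
Load 4 — point force P=7 kN at a=8/3 m (b=L-a=4/3):
  y_4 = -Pa²(L-x)²(3bL-(3b+a)(L-x))/(6L³EI)  [x>a] = -7·(8/3)²·(4-(16/5))²·(3·(4/3)·4-(3·(4/3)+(8/3))·(4-(16/5)))/(6·4³·2000) = -112/253125 m
Superposition: y = Σ y_i = -2368843/1012500000 m ≈ -0.002340 m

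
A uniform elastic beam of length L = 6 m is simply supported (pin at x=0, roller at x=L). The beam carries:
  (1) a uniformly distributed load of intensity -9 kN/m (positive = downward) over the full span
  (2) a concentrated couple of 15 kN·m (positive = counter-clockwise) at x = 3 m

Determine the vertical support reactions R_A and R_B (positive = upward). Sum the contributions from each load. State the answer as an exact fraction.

R_A = -49/2 kN, R_B = -59/2 kN

Load 1 — uniform load w=-9 kN/m over full span:
  R_A = wL/2 = (-9)·6/2 = -27 kN
  R_B = wL/2 = (-9)·6/2 = -27 kN
Load 2 — applied couple M₀=15 kN·m at a=3 m (b=L-a=3):
  R_A = M₀/L = 15/6 = 5/2 kN
  R_B = -M₀/L = -15/6 = -5/2 kN
Superposition: R_A = -49/2 kN, R_B = -59/2 kN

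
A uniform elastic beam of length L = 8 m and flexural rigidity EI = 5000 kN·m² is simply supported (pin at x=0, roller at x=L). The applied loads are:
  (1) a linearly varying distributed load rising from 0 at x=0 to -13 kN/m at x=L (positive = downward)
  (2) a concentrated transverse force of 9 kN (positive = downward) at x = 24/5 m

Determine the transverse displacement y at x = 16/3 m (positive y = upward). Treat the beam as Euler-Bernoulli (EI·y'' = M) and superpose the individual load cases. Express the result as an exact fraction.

Load 1 — triangular load w₀=-13 kN/m (0→w₀ over full span):
  y_1 = -w₀x(7L⁴-10L²x²+3x⁴)/(360LEI) = -(-13)·(16/3)·(7·8⁴-10·8²·(16/3)²+3·(16/3)⁴)/(360·8·5000) = 28288/455625 m
Load 2 — point force P=9 kN at a=24/5 m (b=L-a=16/5):
  y_2 = -Pa(L-x)(2Lx-a²-x²)/(6LEI)  [x>a] = -9·(24/5)·(8-(16/3))·(2·8·(16/3)-(24/5)²-(16/3)²)/(6·8·5000) = -3808/234375 m
Superposition: y = Σ y_i = 2610656/56953125 m ≈ 0.045839 m

y(16/3) = 2610656/56953125 m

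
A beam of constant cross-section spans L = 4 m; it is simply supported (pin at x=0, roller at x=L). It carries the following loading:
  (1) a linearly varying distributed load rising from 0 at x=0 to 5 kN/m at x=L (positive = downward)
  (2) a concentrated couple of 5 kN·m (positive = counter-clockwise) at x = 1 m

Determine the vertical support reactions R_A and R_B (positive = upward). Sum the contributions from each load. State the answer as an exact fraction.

R_A = 55/12 kN, R_B = 65/12 kN

Load 1 — triangular load w₀=5 kN/m (0→w₀ over full span):
  R_A = w₀L/6 = 5·4/6 = 10/3 kN
  R_B = w₀L/3 = 5·4/3 = 20/3 kN
Load 2 — applied couple M₀=5 kN·m at a=1 m (b=L-a=3):
  R_A = M₀/L = 5/4 kN
  R_B = -M₀/L = -5/4 kN
Superposition: R_A = 55/12 kN, R_B = 65/12 kN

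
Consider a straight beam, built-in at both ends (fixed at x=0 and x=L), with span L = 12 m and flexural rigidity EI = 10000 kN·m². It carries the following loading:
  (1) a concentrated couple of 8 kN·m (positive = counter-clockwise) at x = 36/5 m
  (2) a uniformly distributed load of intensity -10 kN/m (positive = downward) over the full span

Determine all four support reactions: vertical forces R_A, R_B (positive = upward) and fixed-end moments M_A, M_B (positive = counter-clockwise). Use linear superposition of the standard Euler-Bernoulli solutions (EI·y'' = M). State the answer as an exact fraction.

R_A = -1476/25 kN, M_A = -2936/25 kN·m, R_B = -1524/25 kN, M_B = 3024/25 kN·m

Load 1 — applied couple M₀=8 kN·m at a=36/5 m (b=L-a=24/5):
  R_A = 6M₀ab/L³ = 6·8·(36/5)·(24/5)/12³ = 24/25 kN
  M_A = M₀b(2a-b)/L² = 8·(24/5)·(2·(36/5)-(24/5))/12² = 64/25 kN·m
  R_B = -6M₀ab/L³ = -6·8·(36/5)·(24/5)/12³ = -24/25 kN
  M_B = M₀a(2b-a)/L² = 8·(36/5)·(2·(24/5)-(36/5))/12² = 24/25 kN·m
Load 2 — uniform load w=-10 kN/m over full span:
  R_A = wL/2 = (-10)·12/2 = -60 kN
  M_A = wL²/12 = (-10)·12²/12 = -120 kN·m
  R_B = wL/2 = (-10)·12/2 = -60 kN
  M_B = -wL²/12 = -(-10)·12²/12 = 120 kN·m
Superposition: R_A = -1476/25 kN, M_A = -2936/25 kN·m, R_B = -1524/25 kN, M_B = 3024/25 kN·m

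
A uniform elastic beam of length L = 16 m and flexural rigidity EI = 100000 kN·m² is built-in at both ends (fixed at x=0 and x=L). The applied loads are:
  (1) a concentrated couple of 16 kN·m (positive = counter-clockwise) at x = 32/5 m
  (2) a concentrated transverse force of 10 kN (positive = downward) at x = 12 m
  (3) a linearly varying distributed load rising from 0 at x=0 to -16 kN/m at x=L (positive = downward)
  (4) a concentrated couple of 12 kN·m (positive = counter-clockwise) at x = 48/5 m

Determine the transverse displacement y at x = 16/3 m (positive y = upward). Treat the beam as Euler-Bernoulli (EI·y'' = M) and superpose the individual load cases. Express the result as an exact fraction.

Load 1 — applied couple M₀=16 kN·m at a=32/5 m (b=L-a=48/5):
  y_1 = (R_Ax³/6 - M_Ax²/2)/EI  [x≤a] with R_A=36/25, M_A=48/25 = ((36/25)·(16/3)³/6 - (48/25)·(16/3)²/2)/100000 = 64/703125 m
Load 2 — point force P=10 kN at a=12 m (b=L-a=4):
  y_2 = -Pb²x²(3aL-(3a+b)x)/(6L³EI)  [x≤a] = -10·4²·(16/3)²·(3·12·16-(3·12+4)·(16/3))/(6·16³·100000) = -34/50625 m
Load 3 — triangular load w₀=-16 kN/m (0→w₀ over full span):
  y_3 = -w₀x²(L-x)²(x+2L)/(120LEI) = -(-16)·(16/3)²·(16-(16/3))²·((16/3)+2·16)/(120·16·100000) = 114688/11390625 m
Load 4 — applied couple M₀=12 kN·m at a=48/5 m (b=L-a=32/5):
  y_4 = (R_Ax³/6 - M_Ax²/2)/EI  [x≤a] with R_A=27/25, M_A=96/25 = ((27/25)·(16/3)³/6 - (96/25)·(16/3)²/2)/100000 = -64/234375 m
Superposition: y = Σ y_i = 524822/56953125 m ≈ 0.009215 m

y(16/3) = 524822/56953125 m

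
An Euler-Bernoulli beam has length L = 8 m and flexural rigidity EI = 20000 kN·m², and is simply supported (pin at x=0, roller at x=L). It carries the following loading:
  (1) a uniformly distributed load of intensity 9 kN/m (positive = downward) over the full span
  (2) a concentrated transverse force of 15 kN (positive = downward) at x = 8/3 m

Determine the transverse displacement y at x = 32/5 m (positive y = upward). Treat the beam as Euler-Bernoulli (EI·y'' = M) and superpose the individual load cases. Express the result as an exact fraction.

y(32/5) = -188536/10546875 m

Load 1 — uniform load w=9 kN/m over full span:
  y_1 = -wx(L³-2Lx²+x³)/(24EI) = -9·(32/5)·(8³-2·8·(32/5)²+(32/5)³)/(24·20000) = -5568/390625 m
Load 2 — point force P=15 kN at a=8/3 m (b=L-a=16/3):
  y_2 = -Pa(L-x)(2Lx-a²-x²)/(6LEI)  [x>a] = -15·(8/3)·(8-(32/5))·(2·8·(32/5)-(8/3)²-(32/5)²)/(6·8·20000) = -1528/421875 m
Superposition: y = Σ y_i = -188536/10546875 m ≈ -0.017876 m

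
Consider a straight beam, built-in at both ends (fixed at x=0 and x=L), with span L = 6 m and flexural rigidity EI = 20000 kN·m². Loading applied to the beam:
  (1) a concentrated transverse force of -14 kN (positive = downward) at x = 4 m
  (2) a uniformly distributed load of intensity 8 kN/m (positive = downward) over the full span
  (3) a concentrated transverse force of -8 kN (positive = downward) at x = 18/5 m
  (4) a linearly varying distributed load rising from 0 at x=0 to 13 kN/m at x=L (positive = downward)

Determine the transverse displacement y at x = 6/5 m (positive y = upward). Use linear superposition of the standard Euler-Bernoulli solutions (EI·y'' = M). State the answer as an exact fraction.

Load 1 — point force P=-14 kN at a=4 m (b=L-a=2):
  y_1 = -Pb²x²(3aL-(3a+b)x)/(6L³EI)  [x≤a] = -(-14)·2²·(6/5)²·(3·4·6-(3·4+2)·(6/5))/(6·6³·20000) = 161/937500 m
Load 2 — uniform load w=8 kN/m over full span:
  y_2 = -wx²(L-x)²/(24EI) = -8·(6/5)²·(6-(6/5))²/(24·20000) = -216/390625 m
Load 3 — point force P=-8 kN at a=18/5 m (b=L-a=12/5):
  y_3 = -Pb²x²(3aL-(3a+b)x)/(6L³EI)  [x≤a] = -(-8)·(12/5)²·(6/5)²·(3·(18/5)·6-(3·(18/5)+(12/5))·(6/5))/(6·6³·20000) = 1224/9765625 m
Load 4 — triangular load w₀=13 kN/m (0→w₀ over full span):
  y_4 = -w₀x²(L-x)²(x+2L)/(120LEI) = -13·(6/5)²·(6-(6/5))²·((6/5)+2·6)/(120·6·20000) = -3861/9765625 m
Superposition: y = Σ y_i = -76319/117187500 m ≈ -0.000651 m

y(6/5) = -76319/117187500 m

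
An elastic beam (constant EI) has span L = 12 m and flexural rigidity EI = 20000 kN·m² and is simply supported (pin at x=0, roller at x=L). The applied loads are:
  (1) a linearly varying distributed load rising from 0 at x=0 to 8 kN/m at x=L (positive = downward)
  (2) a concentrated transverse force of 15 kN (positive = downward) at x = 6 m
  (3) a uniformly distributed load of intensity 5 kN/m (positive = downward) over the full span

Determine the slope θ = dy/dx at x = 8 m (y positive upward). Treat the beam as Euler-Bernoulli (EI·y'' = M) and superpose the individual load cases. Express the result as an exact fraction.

Load 1 — triangular load w₀=8 kN/m (0→w₀ over full span):
  θ_1 = -w₀(7L⁴-30L²x²+15x⁴)/(360LEI) = -8·(7·12⁴-30·12²·8²+15·8⁴)/(360·12·20000) = 182/28125 rad
Load 2 — point force P=15 kN at a=6 m (b=L-a=6):
  θ_2 = -Pa(2L²-6Lx+3x²+a²)/(6LEI)  [x>a] = -15·6·(2·12²-6·12·8+3·8²+6²)/(6·12·20000) = 3/800 rad
Load 3 — uniform load w=5 kN/m over full span:
  θ_3 = -w(L³-6Lx²+4x³)/(24EI) = -5·(12³-6·12·8²+4·8³)/(24·20000) = 13/1500 rad
Superposition: θ = Σ θ_i = 16999/900000 rad ≈ 0.018888 rad

θ(8) = 16999/900000 rad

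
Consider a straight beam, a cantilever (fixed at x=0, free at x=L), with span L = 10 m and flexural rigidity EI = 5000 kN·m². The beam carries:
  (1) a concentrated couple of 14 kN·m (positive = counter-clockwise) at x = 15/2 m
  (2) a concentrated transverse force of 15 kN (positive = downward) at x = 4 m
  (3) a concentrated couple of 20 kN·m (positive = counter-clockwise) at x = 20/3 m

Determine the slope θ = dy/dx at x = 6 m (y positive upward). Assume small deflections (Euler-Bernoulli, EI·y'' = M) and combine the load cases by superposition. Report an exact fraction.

θ(6) = 21/1250 rad

Load 1 — applied couple M₀=14 kN·m at a=15/2 m (b=L-a=5/2):
  θ_1 = M₀x/EI  [x≤a] = 14·6/5000 = 21/1250 rad
Load 2 — point force P=15 kN at a=4 m (b=L-a=6):
  θ_2 = -Pa²/(2EI)  [x>a] = -15·4²/(2·5000) = -3/125 rad
Load 3 — applied couple M₀=20 kN·m at a=20/3 m (b=L-a=10/3):
  θ_3 = M₀x/EI  [x≤a] = 20·6/5000 = 3/125 rad
Superposition: θ = Σ θ_i = 21/1250 rad ≈ 0.016800 rad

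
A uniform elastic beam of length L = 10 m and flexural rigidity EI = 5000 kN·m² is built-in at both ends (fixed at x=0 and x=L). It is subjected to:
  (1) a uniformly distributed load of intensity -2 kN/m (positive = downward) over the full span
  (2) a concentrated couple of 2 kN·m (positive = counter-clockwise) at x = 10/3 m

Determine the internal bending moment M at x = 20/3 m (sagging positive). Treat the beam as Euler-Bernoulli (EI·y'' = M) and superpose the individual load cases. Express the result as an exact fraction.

Load 1 — uniform load w=-2 kN/m over full span:
  M_1 = wLx/2 - wL²/12 - wx²/2 = (-2)·10·(20/3)/2 - (-2)·10²/12 - (-2)·(20/3)²/2 = -50/9 kN·m
Load 2 — applied couple M₀=2 kN·m at a=10/3 m (b=L-a=20/3):
  M_2 = R_Ax - M_A - M₀  [x>a] with R_A=4/15, M_A=0 = (4/15)·(20/3) - 0 - 2 = -2/9 kN·m
Superposition: M = Σ M_i = -52/9 kN·m ≈ -5.777778 kN·m

M(20/3) = -52/9 kN·m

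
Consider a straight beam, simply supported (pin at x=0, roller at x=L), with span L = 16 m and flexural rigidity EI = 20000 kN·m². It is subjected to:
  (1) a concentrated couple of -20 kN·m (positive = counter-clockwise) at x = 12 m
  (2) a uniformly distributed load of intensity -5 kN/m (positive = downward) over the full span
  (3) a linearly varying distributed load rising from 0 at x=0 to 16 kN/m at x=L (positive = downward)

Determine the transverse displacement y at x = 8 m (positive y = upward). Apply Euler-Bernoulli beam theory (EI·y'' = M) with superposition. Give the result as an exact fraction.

Load 1 — applied couple M₀=-20 kN·m at a=12 m (b=L-a=4):
  y_1 = (M₀x³/(6L)+C₁x)/EI  [x≤a] with C₁=M₀(3b²-L²)/(6L)=130/3 = ((-20)·8³/(6·16)+(130/3)·8)/20000 = 3/250 m
Load 2 — uniform load w=-5 kN/m over full span:
  y_2 = -wx(L³-2Lx²+x³)/(24EI) = -(-5)·8·(16³-2·16·8²+8³)/(24·20000) = 16/75 m
Load 3 — triangular load w₀=16 kN/m (0→w₀ over full span):
  y_3 = -w₀x(7L⁴-10L²x²+3x⁴)/(360LEI) = -16·8·(7·16⁴-10·16²·8²+3·8⁴)/(360·16·20000) = -128/375 m
Superposition: y = Σ y_i = -29/250 m ≈ -0.116000 m

y(8) = -29/250 m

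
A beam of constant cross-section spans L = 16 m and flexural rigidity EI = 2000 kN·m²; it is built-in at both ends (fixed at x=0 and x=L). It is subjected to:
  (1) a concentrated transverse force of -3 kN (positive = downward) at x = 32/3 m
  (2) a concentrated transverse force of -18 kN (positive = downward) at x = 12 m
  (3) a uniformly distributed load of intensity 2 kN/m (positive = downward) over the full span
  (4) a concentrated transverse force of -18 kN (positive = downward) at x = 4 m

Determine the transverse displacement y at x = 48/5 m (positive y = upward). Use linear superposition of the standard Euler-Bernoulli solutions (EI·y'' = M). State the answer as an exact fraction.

Load 1 — point force P=-3 kN at a=32/3 m (b=L-a=16/3):
  y_1 = -Pb²x²(3aL-(3a+b)x)/(6L³EI)  [x≤a] = -(-3)·(16/3)²·(48/5)²·(3·(32/3)·16-(3·(32/3)+(16/3))·(48/5))/(6·16³·2000) = 384/15625 m
Load 2 — point force P=-18 kN at a=12 m (b=L-a=4):
  y_2 = -Pb²x²(3aL-(3a+b)x)/(6L³EI)  [x≤a] = -(-18)·4²·(48/5)²·(3·12·16-(3·12+4)·(48/5))/(6·16³·2000) = 324/3125 m
Load 3 — uniform load w=2 kN/m over full span:
  y_3 = -wx²(L-x)²/(24EI) = -2·(48/5)²·(16-(48/5))²/(24·2000) = -12288/78125 m
Load 4 — point force P=-18 kN at a=4 m (b=L-a=12):
  y_4 = -Pa²(L-x)²(3bL-(3b+a)(L-x))/(6L³EI)  [x>a] = -(-18)·4²·(16-(48/5))²·(3·12·16-(3·12+4)·(16-(48/5)))/(6·16³·2000) = 48/625 m
Superposition: y = Σ y_i = 3732/78125 m ≈ 0.047770 m

y(48/5) = 3732/78125 m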